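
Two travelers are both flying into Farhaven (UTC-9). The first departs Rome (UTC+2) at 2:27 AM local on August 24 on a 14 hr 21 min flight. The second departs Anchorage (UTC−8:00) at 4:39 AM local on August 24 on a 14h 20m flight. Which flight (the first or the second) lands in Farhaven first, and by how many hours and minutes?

Flight 1 in UTC: 2:27 AM − 2:00 = 12:27 AM on Aug 24.
+14 hours 21 minutes → arrive 2:48 PM UTC on Aug 24.
Flight 2 in UTC: 4:39 AM + 8:00 = 12:39 PM on Aug 24.
+14 hours 20 minutes → arrive 2:59 AM UTC on Aug 25.
Flight 1 lands earlier by 12 hours 11 minutes.

the first, by 12 hours 11 minutes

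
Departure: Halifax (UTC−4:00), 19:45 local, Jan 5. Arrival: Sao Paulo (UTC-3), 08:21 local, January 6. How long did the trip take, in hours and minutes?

11 hours 36 minutes

Sao Paulo is 1:00 ahead of Halifax.
Clock-face elapsed time (ignoring zones) is 12 hours 36 minutes.
Actual elapsed = 12 hours 36 minutes − 1:00 = 11 hours 36 minutes.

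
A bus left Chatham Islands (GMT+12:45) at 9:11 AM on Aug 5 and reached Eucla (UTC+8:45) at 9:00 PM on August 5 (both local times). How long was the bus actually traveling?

Departure in UTC: 9:11 AM − 12:45 = 8:26 PM on Aug 4.
Arrival in UTC: 9:00 PM − 8:45 = 12:15 PM on Aug 5.
Elapsed = 12:15 PM − 8:26 PM (+1 day) = 15 hours 49 minutes.

15 hours 49 minutes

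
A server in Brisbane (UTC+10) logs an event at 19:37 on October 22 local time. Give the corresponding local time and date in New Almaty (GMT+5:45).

15:22 on Oct 22

New Almaty is 4:15 behind Brisbane.
Shift by the zone difference: 19:37 − 4:15 = 15:22 on Oct 22 in New Almaty.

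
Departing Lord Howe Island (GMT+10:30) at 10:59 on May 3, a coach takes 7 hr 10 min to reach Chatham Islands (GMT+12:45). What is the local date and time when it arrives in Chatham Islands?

20:24 on May 3

Convert departure to UTC: 10:59 − 10:30 = 00:29 UTC on May 3.
Add 7 hours and 10 minutes travel time → 07:39 UTC.
Chatham Islands is UTC+12:45, so local arrival = 07:39 + 12:45 = 20:24 on May 3.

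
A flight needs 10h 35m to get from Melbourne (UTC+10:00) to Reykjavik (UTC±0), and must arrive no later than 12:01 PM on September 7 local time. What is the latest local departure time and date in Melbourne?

Target arrival is already UTC: 12:01 PM on Sep 7.
Subtract 10 hours and 35 minutes → departure 1:26 AM UTC on Sep 7.
Melbourne is UTC+10:00: 1:26 AM + 10:00 = 11:26 AM on Sep 7.

11:26 AM on September 7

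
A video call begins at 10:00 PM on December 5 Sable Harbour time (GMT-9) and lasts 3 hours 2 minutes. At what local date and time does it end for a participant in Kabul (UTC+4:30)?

Convert start to UTC: 10:00 PM + 9:00 = 7:00 AM UTC on Dec 6.
Add 3 hours 2 minutes duration → 10:02 AM UTC.
Kabul is UTC+4:30, so local end time = 10:02 AM + 4:30 = 2:32 PM on Dec 6.

2:32 PM on December 6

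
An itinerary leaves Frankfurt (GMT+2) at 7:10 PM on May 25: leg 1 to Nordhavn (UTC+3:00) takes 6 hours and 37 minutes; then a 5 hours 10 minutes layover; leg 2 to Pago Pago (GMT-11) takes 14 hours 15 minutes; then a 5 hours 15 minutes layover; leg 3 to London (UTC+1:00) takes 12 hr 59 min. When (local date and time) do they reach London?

2:26 PM on May 27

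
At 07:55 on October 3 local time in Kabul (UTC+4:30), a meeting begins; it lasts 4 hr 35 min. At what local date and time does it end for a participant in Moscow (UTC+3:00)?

11:00 on Oct 3

Moscow is 1:30 behind Kabul.
After 4 hours 35 minutes it is 12:30 in Kabul.
Shift by the zone difference: 12:30 − 1:30 = 11:00 on Oct 3 in Moscow.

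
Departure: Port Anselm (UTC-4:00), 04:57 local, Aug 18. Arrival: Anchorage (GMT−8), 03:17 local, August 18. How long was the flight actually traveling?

2 hours 20 minutes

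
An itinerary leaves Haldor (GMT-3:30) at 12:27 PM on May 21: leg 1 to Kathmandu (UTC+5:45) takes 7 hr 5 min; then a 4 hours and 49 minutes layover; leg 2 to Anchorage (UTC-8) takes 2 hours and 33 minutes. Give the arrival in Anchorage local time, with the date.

10:24 PM on May 21

Convert departure to UTC: 12:27 PM + 3:30 = 3:57 PM UTC on May 21.
Add 7 hours 5 minutes leg 1 → 11:02 PM UTC.
Add 4 hours 49 minutes layover in Kathmandu → 3:51 AM UTC (May 22).
Add 2 hours 33 minutes leg 2 → 6:24 AM UTC.
Anchorage is UTC−8:00, so local arrival = 6:24 AM − 8:00 = 10:24 PM on May 21.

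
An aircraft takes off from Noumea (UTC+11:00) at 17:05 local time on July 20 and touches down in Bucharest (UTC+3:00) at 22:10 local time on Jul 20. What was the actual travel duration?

Bucharest is 8:00 behind Noumea.
Clock-face elapsed time (ignoring zones) is 5 hours 5 minutes.
Actual elapsed = 5 hours 5 minutes + 8:00 = 13 hours 5 minutes.

13 hours 5 minutes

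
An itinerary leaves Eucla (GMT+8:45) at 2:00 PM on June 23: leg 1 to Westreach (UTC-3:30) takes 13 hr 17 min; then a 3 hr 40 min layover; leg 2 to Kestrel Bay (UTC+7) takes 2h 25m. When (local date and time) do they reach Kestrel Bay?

Convert departure to UTC: 2:00 PM − 8:45 = 5:15 AM UTC on Jun 23.
Add 13 hours and 17 minutes leg 1 → 6:32 PM UTC.
Add 3 hours 40 minutes layover in Westreach → 10:12 PM UTC.
Add 2 hours 25 minutes leg 2 → 12:37 AM UTC (Jun 24).
Kestrel Bay is UTC+7:00, so local arrival = 12:37 AM + 7:00 = 7:37 AM on Jun 24.

7:37 AM on June 24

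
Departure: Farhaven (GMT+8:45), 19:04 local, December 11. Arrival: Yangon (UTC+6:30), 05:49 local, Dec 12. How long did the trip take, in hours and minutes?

13 hours

Yangon is 2:15 behind Farhaven.
Clock-face elapsed time (ignoring zones) is 10 hours 45 minutes.
Actual elapsed = 10 hours 45 minutes + 2:15 = 13 hours.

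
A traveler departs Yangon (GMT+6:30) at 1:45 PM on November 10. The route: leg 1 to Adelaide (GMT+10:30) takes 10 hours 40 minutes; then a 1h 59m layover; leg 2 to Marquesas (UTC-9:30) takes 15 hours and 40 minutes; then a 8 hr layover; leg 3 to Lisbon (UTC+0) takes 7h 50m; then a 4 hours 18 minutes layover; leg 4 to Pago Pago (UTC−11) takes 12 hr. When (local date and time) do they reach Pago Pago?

Convert departure to UTC: 1:45 PM − 6:30 = 7:15 AM UTC on Nov 10.
Add 10 hours 40 minutes leg 1 → 5:55 PM UTC.
Add 1 hour 59 minutes layover in Adelaide → 7:54 PM UTC.
Add 15 hours 40 minutes leg 2 → 11:34 AM UTC (Nov 11).
Add 8 hours layover in Marquesas → 7:34 PM UTC.
Add 7 hours 50 minutes leg 3 → 3:24 AM UTC (Nov 12).
Add 4 hours 18 minutes layover in Lisbon → 7:42 AM UTC.
Add 12 hours leg 4 → 7:42 PM UTC.
Pago Pago is UTC−11:00, so local arrival = 7:42 PM − 11:00 = 8:42 AM on Nov 12.

8:42 AM on November 12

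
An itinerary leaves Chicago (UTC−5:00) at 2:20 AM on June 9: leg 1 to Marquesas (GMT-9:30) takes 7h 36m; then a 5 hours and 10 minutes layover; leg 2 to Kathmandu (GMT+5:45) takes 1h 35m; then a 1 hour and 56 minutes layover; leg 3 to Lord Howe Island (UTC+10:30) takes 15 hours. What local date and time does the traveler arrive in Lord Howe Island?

1:07 AM on June 11

Convert departure to UTC: 2:20 AM + 5:00 = 7:20 AM UTC on Jun 9.
Add 7 hours and 36 minutes leg 1 → 2:56 PM UTC.
Add 5 hours and 10 minutes layover in Marquesas → 8:06 PM UTC.
Add 1 hour and 35 minutes leg 2 → 9:41 PM UTC.
Add 1 hour and 56 minutes layover in Kathmandu → 11:37 PM UTC.
Add 15 hours leg 3 → 2:37 PM UTC (Jun 10).
Lord Howe Island is UTC+10:30, so local arrival = 2:37 PM + 10:30 = 1:07 AM on Jun 11.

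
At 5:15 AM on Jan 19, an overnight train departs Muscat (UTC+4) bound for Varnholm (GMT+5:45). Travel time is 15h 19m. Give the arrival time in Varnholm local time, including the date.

10:19 PM on January 19

Convert departure to UTC: 5:15 AM − 4:00 = 1:15 AM UTC on Jan 19.
Add 15 hours 19 minutes travel time → 4:34 PM UTC.
Varnholm is UTC+5:45, so local arrival = 4:34 PM + 5:45 = 10:19 PM on Jan 19.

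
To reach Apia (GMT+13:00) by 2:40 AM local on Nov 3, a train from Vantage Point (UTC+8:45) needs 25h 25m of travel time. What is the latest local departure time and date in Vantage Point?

Target arrival in UTC: 2:40 AM − 13:00 = 1:40 PM on Nov 2.
Subtract 25 hours and 25 minutes → departure 12:15 PM UTC on Nov 1.
Vantage Point is UTC+8:45: 12:15 PM + 8:45 = 9:00 PM on Nov 1.

9:00 PM on Nov 1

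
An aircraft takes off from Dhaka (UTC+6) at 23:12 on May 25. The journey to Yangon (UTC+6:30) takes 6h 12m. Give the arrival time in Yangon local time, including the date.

05:54 on May 26

Yangon is 0:30 ahead of Dhaka.
After 6 hours and 12 minutes it is 05:24 (May 26) in Dhaka.
Shift by the zone difference: 05:24 + 0:30 = 05:54 on May 26 in Yangon.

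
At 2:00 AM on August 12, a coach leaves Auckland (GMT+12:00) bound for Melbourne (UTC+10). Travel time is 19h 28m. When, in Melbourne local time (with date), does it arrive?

Melbourne is 2:00 behind Auckland.
After 19 hours 28 minutes it is 9:28 PM in Auckland.
Shift by the zone difference: 9:28 PM − 2:00 = 7:28 PM on Aug 12 in Melbourne.

7:28 PM on August 12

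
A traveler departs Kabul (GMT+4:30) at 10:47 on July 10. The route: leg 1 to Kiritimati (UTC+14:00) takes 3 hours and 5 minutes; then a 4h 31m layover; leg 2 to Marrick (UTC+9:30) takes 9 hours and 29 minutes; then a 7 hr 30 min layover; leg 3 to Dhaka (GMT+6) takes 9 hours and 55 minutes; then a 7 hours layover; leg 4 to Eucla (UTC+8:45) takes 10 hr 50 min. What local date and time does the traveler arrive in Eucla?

Convert departure to UTC: 10:47 − 4:30 = 06:17 UTC on Jul 10.
Add 3 hours 5 minutes leg 1 → 09:22 UTC.
Add 4 hours 31 minutes layover in Kiritimati → 13:53 UTC.
Add 9 hours 29 minutes leg 2 → 23:22 UTC.
Add 7 hours 30 minutes layover in Marrick → 06:52 UTC (Jul 11).
Add 9 hours 55 minutes leg 3 → 16:47 UTC.
Add 7 hours layover in Dhaka → 23:47 UTC.
Add 10 hours 50 minutes leg 4 → 10:37 UTC (Jul 12).
Eucla is UTC+8:45, so local arrival = 10:37 + 8:45 = 19:22 on Jul 12.

19:22 on July 12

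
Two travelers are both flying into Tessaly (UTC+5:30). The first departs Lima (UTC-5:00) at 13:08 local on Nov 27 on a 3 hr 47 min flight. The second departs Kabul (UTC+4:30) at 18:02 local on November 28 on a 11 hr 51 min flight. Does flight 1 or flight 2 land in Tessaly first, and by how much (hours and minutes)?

Flight 1 in UTC: 13:08 + 5:00 = 18:08 on Nov 27.
+3 hours and 47 minutes → arrive 21:55 UTC on Nov 27.
Flight 2 in UTC: 18:02 − 4:30 = 13:32 on Nov 28.
+11 hours and 51 minutes → arrive 01:23 UTC on Nov 29.
Flight 1 lands earlier by 27 hours 28 minutes.

the first, by 27 hours 28 minutes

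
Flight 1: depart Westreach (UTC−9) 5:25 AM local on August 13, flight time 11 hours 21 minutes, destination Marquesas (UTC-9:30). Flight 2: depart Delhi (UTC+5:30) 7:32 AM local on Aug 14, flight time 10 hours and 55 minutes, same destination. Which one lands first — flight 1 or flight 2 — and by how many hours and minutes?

the first, by 11 hours 11 minutes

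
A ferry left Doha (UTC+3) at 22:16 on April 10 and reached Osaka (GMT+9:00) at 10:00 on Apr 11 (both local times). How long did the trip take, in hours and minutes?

5 hours 44 minutes

Departure in UTC: 22:16 − 3:00 = 19:16 on Apr 10.
Arrival in UTC: 10:00 − 9:00 = 01:00 on Apr 11.
Elapsed = 01:00 − 19:16 (+1 day) = 5 hours 44 minutes.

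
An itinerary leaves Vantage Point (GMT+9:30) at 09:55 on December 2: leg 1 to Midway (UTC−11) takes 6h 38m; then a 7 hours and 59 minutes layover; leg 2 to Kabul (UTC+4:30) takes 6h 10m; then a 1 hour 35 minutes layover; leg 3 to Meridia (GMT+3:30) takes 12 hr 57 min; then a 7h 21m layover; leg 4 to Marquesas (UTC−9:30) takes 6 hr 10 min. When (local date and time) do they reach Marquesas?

15:45 on December 3

Convert departure to UTC: 09:55 − 9:30 = 00:25 UTC on Dec 2.
Add 6 hours 38 minutes leg 1 → 07:03 UTC.
Add 7 hours 59 minutes layover in Midway → 15:02 UTC.
Add 6 hours 10 minutes leg 2 → 21:12 UTC.
Add 1 hour and 35 minutes layover in Kabul → 22:47 UTC.
Add 12 hours 57 minutes leg 3 → 11:44 UTC (Dec 3).
Add 7 hours 21 minutes layover in Meridia → 19:05 UTC.
Add 6 hours and 10 minutes leg 4 → 01:15 UTC (Dec 4).
Marquesas is UTC−9:30, so local arrival = 01:15 − 9:30 = 15:45 on Dec 3.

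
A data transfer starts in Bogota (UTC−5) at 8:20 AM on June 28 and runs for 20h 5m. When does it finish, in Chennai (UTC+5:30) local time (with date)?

Chennai is 10:30 ahead of Bogota.
After 20 hours 5 minutes it is 4:25 AM (Jun 29) in Bogota.
Shift by the zone difference: 4:25 AM + 10:30 = 2:55 PM on Jun 29 in Chennai.

2:55 PM on June 29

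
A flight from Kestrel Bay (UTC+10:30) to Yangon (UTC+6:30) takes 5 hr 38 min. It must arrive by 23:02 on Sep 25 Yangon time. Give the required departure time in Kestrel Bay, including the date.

Target arrival in UTC: 23:02 − 6:30 = 16:32 on Sep 25.
Subtract 5 hours 38 minutes → departure 10:54 UTC on Sep 25.
Kestrel Bay is UTC+10:30: 10:54 + 10:30 = 21:24 on Sep 25.

21:24 on Sep 25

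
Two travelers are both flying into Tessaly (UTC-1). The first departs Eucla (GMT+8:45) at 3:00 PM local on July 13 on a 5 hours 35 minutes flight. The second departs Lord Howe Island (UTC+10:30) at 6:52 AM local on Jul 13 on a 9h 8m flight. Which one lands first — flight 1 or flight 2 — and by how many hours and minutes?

the second, by 6 hours 20 minutes

Flight 1 in UTC: 3:00 PM − 8:45 = 6:15 AM on Jul 13.
+5 hours and 35 minutes → arrive 11:50 AM UTC on Jul 13.
Flight 2 in UTC: 6:52 AM − 10:30 = 8:22 PM on Jul 12.
+9 hours 8 minutes → arrive 5:30 AM UTC on Jul 13.
Flight 2 lands earlier by 6 hours 20 minutes.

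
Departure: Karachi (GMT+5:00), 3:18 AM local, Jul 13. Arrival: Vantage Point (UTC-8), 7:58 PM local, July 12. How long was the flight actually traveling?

Vantage Point is 13:00 behind Karachi.
Clock-face elapsed time (ignoring zones) is −7 hours 20 minutes.
Actual elapsed = −7 hours 20 minutes + 13:00 = 5 hours 40 minutes.

5 hours 40 minutes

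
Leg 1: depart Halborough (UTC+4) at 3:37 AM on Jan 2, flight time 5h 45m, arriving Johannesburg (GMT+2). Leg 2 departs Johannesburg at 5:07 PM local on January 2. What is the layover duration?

Convert departure to UTC: 3:37 AM − 4:00 = 11:37 PM UTC on Jan 1.
Add 5 hours 45 minutes flight time → 5:22 AM UTC (Jan 2).
Johannesburg is UTC+2:00, so local arrival = 5:22 AM + 2:00 = 7:22 AM on Jan 2.
Layover = 5:07 PM − 7:22 AM = 9 hours 45 minutes.

9 hours 45 minutes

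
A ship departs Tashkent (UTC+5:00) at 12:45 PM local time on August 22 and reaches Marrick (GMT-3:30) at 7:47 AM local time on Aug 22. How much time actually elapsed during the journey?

Departure in UTC: 12:45 PM − 5:00 = 7:45 AM on Aug 22.
Arrival in UTC: 7:47 AM + 3:30 = 11:17 AM on Aug 22.
Elapsed = 11:17 AM − 7:45 AM = 3 hours 32 minutes.

3 hours 32 minutes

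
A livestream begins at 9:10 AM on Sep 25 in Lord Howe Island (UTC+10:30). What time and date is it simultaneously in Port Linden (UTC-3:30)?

7:10 PM on September 24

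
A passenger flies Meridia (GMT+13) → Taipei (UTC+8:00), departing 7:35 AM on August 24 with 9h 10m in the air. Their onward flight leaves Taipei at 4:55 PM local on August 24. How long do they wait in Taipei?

Convert departure to UTC: 7:35 AM − 13:00 = 6:35 PM UTC on Aug 23.
Add 9 hours 10 minutes flight time → 3:45 AM UTC (Aug 24).
Taipei is UTC+8:00, so local arrival = 3:45 AM + 8:00 = 11:45 AM on Aug 24.
Layover = 4:55 PM − 11:45 AM = 5 hours 10 minutes.

5 hours 10 minutes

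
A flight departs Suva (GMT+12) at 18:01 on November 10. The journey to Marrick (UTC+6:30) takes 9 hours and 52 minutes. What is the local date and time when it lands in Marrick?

Convert departure to UTC: 18:01 − 12:00 = 06:01 UTC on Nov 10.
Add 9 hours and 52 minutes travel time → 15:53 UTC.
Marrick is UTC+6:30, so local arrival = 15:53 + 6:30 = 22:23 on Nov 10.

22:23 on November 10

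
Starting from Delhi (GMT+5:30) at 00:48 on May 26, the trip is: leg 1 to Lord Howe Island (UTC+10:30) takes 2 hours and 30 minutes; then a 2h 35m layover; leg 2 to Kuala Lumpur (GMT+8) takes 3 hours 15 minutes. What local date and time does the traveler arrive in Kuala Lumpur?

11:38 on May 26

Convert departure to UTC: 00:48 − 5:30 = 19:18 UTC on May 25.
Add 2 hours and 30 minutes leg 1 → 21:48 UTC.
Add 2 hours and 35 minutes layover in Lord Howe Island → 00:23 UTC (May 26).
Add 3 hours 15 minutes leg 2 → 03:38 UTC.
Kuala Lumpur is UTC+8:00, so local arrival = 03:38 + 8:00 = 11:38 on May 26.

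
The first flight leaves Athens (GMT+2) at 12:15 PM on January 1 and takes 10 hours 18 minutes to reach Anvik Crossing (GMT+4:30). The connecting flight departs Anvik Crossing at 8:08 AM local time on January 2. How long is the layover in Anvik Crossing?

7 hours 5 minutes

Convert departure to UTC: 12:15 PM − 2:00 = 10:15 AM UTC on Jan 1.
Add 10 hours 18 minutes flight time → 8:33 PM UTC.
Anvik Crossing is UTC+4:30, so local arrival = 8:33 PM + 4:30 = 1:03 AM on Jan 2.
Layover = 8:08 AM − 1:03 AM = 7 hours 5 minutes.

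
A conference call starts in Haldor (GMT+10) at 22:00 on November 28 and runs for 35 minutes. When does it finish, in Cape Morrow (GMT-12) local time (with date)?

00:35 on November 28

Convert start to UTC: 22:00 − 10:00 = 12:00 UTC on Nov 28.
Add 35 minutes duration → 12:35 UTC.
Cape Morrow is UTC−12:00, so local end time = 12:35 − 12:00 = 00:35 on Nov 28.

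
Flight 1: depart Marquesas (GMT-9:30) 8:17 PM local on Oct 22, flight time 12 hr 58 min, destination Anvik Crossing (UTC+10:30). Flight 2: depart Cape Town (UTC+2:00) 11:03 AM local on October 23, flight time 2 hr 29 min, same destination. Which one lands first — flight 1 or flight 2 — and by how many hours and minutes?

the second, by 7 hours 13 minutes

Flight 1 in UTC: 8:17 PM + 9:30 = 5:47 AM on Oct 23.
+12 hours 58 minutes → arrive 6:45 PM UTC on Oct 23.
Flight 2 in UTC: 11:03 AM − 2:00 = 9:03 AM on Oct 23.
+2 hours 29 minutes → arrive 11:32 AM UTC on Oct 23.
Flight 2 lands earlier by 7 hours 13 minutes.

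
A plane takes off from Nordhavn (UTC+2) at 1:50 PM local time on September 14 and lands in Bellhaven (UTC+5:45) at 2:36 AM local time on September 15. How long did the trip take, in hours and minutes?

Departure in UTC: 1:50 PM − 2:00 = 11:50 AM on Sep 14.
Arrival in UTC: 2:36 AM − 5:45 = 8:51 PM on Sep 14.
Elapsed = 8:51 PM − 11:50 AM = 9 hours 1 minute.

9 hours 1 minute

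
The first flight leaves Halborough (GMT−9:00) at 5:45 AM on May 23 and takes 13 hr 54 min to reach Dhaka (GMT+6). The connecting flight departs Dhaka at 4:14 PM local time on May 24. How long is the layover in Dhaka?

Convert departure to UTC: 5:45 AM + 9:00 = 2:45 PM UTC on May 23.
Add 13 hours 54 minutes flight time → 4:39 AM UTC (May 24).
Dhaka is UTC+6:00, so local arrival = 4:39 AM + 6:00 = 10:39 AM on May 24.
Layover = 4:14 PM − 10:39 AM = 5 hours 35 minutes.

5 hours 35 minutes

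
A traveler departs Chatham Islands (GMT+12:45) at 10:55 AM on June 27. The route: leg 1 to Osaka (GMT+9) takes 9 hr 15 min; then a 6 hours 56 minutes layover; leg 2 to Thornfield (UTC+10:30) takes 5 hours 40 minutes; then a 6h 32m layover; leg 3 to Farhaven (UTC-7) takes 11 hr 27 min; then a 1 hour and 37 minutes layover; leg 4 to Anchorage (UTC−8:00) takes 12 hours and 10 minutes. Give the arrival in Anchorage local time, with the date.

7:47 PM on June 28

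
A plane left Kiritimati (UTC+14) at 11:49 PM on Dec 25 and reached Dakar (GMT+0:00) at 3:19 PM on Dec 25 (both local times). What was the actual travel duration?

5 hours 30 minutes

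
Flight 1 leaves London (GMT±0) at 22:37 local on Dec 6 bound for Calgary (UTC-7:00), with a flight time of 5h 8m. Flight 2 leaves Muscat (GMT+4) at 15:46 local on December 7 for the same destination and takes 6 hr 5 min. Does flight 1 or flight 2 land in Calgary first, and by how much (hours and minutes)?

the first, by 14 hours 6 minutes

Flight 1 departs at 22:37 UTC (Dec 6).
+5 hours 8 minutes → arrive 03:45 UTC on Dec 7.
Flight 2 in UTC: 15:46 − 4:00 = 11:46 on Dec 7.
+6 hours 5 minutes → arrive 17:51 UTC on Dec 7.
Flight 1 lands earlier by 14 hours 6 minutes.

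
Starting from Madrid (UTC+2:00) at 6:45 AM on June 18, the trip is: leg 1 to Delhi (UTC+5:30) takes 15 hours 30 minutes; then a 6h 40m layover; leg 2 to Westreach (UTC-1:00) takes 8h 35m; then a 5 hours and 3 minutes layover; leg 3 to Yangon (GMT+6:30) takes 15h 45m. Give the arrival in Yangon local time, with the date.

2:48 PM on June 20

Convert departure to UTC: 6:45 AM − 2:00 = 4:45 AM UTC on Jun 18.
Add 15 hours and 30 minutes leg 1 → 8:15 PM UTC.
Add 6 hours 40 minutes layover in Delhi → 2:55 AM UTC (Jun 19).
Add 8 hours and 35 minutes leg 2 → 11:30 AM UTC.
Add 5 hours and 3 minutes layover in Westreach → 4:33 PM UTC.
Add 15 hours 45 minutes leg 3 → 8:18 AM UTC (Jun 20).
Yangon is UTC+6:30, so local arrival = 8:18 AM + 6:30 = 2:48 PM on Jun 20.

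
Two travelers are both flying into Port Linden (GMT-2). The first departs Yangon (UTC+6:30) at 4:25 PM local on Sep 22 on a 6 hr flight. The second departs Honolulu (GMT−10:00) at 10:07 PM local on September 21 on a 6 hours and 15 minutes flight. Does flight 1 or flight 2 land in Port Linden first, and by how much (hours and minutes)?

Flight 1 in UTC: 4:25 PM − 6:30 = 9:55 AM on Sep 22.
+6 hours → arrive 3:55 PM UTC on Sep 22.
Flight 2 in UTC: 10:07 PM + 10:00 = 8:07 AM on Sep 22.
+6 hours and 15 minutes → arrive 2:22 PM UTC on Sep 22.
Flight 2 lands earlier by 1 hour 33 minutes.

the second, by 1 hour 33 minutes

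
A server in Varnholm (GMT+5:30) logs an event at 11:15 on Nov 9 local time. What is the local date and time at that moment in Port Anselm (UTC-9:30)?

Port Anselm is 15:00 behind Varnholm.
Shift by the zone difference: 11:15 − 15:00 = 20:15 on Nov 8 in Port Anselm.

20:15 on Nov 8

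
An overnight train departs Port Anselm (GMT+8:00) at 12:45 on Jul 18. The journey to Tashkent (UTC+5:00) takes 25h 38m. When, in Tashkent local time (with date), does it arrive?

Tashkent is 3:00 behind Port Anselm.
After 25 hours and 38 minutes it is 14:23 (Jul 19) in Port Anselm.
Shift by the zone difference: 14:23 − 3:00 = 11:23 on Jul 19 in Tashkent.

11:23 on Jul 19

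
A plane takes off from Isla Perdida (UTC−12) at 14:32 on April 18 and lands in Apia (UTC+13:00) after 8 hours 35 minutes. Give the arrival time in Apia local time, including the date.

00:07 on April 20

Convert departure to UTC: 14:32 + 12:00 = 02:32 UTC on Apr 19.
Add 8 hours 35 minutes travel time → 11:07 UTC.
Apia is UTC+13:00, so local arrival = 11:07 + 13:00 = 00:07 on Apr 20.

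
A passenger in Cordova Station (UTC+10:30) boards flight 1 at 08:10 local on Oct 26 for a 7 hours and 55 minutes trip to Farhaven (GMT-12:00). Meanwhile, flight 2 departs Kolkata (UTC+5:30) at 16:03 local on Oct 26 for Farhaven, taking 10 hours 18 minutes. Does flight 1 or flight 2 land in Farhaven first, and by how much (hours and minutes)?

the first, by 15 hours 16 minutes

Flight 1 in UTC: 08:10 − 10:30 = 21:40 on Oct 25.
+7 hours and 55 minutes → arrive 05:35 UTC on Oct 26.
Flight 2 in UTC: 16:03 − 5:30 = 10:33 on Oct 26.
+10 hours and 18 minutes → arrive 20:51 UTC on Oct 26.
Flight 1 lands earlier by 15 hours 16 minutes.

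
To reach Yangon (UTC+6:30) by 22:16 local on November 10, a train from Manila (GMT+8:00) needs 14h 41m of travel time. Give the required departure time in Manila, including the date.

Target arrival in UTC: 22:16 − 6:30 = 15:46 on Nov 10.
Subtract 14 hours and 41 minutes → departure 01:05 UTC on Nov 10.
Manila is UTC+8:00: 01:05 + 8:00 = 09:05 on Nov 10.

09:05 on November 10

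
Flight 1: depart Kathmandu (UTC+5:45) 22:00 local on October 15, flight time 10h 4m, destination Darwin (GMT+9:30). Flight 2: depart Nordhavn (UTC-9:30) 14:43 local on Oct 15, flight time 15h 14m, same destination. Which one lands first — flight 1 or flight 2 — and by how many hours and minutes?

the first, by 13 hours 8 minutes

Flight 1 in UTC: 22:00 − 5:45 = 16:15 on Oct 15.
+10 hours 4 minutes → arrive 02:19 UTC on Oct 16.
Flight 2 in UTC: 14:43 + 9:30 = 00:13 on Oct 16.
+15 hours and 14 minutes → arrive 15:27 UTC on Oct 16.
Flight 1 lands earlier by 13 hours 8 minutes.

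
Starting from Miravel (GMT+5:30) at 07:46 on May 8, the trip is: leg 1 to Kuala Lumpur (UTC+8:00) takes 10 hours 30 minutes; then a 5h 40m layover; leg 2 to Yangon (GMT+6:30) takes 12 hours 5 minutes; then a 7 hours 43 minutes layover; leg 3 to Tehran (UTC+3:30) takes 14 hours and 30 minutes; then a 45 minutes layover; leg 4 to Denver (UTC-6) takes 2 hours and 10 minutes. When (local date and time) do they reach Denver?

01:39 on May 10

Convert departure to UTC: 07:46 − 5:30 = 02:16 UTC on May 8.
Add 10 hours and 30 minutes leg 1 → 12:46 UTC.
Add 5 hours and 40 minutes layover in Kuala Lumpur → 18:26 UTC.
Add 12 hours 5 minutes leg 2 → 06:31 UTC (May 9).
Add 7 hours and 43 minutes layover in Yangon → 14:14 UTC.
Add 14 hours 30 minutes leg 3 → 04:44 UTC (May 10).
Add 45 minutes layover in Tehran → 05:29 UTC.
Add 2 hours 10 minutes leg 4 → 07:39 UTC.
Denver is UTC−6:00, so local arrival = 07:39 − 6:00 = 01:39 on May 10.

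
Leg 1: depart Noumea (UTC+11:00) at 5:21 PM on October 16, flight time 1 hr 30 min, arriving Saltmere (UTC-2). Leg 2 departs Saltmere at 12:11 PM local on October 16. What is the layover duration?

Convert departure to UTC: 5:21 PM − 11:00 = 6:21 AM UTC on Oct 16.
Add 1 hour and 30 minutes flight time → 7:51 AM UTC.
Saltmere is UTC−2:00, so local arrival = 7:51 AM − 2:00 = 5:51 AM on Oct 16.
Layover = 12:11 PM − 5:51 AM = 6 hours 20 minutes.

6 hours 20 minutes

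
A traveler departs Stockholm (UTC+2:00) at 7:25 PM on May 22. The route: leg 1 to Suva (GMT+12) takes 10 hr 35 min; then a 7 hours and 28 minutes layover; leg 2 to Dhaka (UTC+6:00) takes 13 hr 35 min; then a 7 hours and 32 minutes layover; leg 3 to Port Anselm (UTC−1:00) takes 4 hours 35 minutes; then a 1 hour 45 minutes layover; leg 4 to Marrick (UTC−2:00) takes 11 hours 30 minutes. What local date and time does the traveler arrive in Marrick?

Convert departure to UTC: 7:25 PM − 2:00 = 5:25 PM UTC on May 22.
Add 10 hours and 35 minutes leg 1 → 4:00 AM UTC (May 23).
Add 7 hours 28 minutes layover in Suva → 11:28 AM UTC.
Add 13 hours and 35 minutes leg 2 → 1:03 AM UTC (May 24).
Add 7 hours 32 minutes layover in Dhaka → 8:35 AM UTC.
Add 4 hours and 35 minutes leg 3 → 1:10 PM UTC.
Add 1 hour 45 minutes layover in Port Anselm → 2:55 PM UTC.
Add 11 hours 30 minutes leg 4 → 2:25 AM UTC (May 25).
Marrick is UTC−2:00, so local arrival = 2:25 AM − 2:00 = 12:25 AM on May 25.

12:25 AM on May 25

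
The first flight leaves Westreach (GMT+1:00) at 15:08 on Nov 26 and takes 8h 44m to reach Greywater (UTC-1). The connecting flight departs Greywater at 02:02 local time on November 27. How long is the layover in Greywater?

4 hours 10 minutes

Convert departure to UTC: 15:08 − 1:00 = 14:08 UTC on Nov 26.
Add 8 hours and 44 minutes flight time → 22:52 UTC.
Greywater is UTC−1:00, so local arrival = 22:52 − 1:00 = 21:52 on Nov 26.
Layover = 02:02 − 21:52 (+1 day) = 4 hours 10 minutes.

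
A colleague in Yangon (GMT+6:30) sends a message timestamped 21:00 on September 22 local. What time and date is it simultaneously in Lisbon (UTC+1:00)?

In UTC: 21:00 − 6:30 = 14:30 on Sep 22.
Lisbon is UTC+1:00: 14:30 + 1:00 = 15:30 on Sep 22.

15:30 on September 22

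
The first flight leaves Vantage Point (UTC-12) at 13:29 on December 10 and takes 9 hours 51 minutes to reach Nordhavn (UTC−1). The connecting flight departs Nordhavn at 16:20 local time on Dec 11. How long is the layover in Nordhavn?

6 hours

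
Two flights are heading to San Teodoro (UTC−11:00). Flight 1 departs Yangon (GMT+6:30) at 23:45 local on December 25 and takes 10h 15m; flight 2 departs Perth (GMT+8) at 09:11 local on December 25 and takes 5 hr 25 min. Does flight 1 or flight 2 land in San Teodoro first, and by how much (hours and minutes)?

the second, by 20 hours 54 minutes

Flight 1 in UTC: 23:45 − 6:30 = 17:15 on Dec 25.
+10 hours and 15 minutes → arrive 03:30 UTC on Dec 26.
Flight 2 in UTC: 09:11 − 8:00 = 01:11 on Dec 25.
+5 hours 25 minutes → arrive 06:36 UTC on Dec 25.
Flight 2 lands earlier by 20 hours 54 minutes.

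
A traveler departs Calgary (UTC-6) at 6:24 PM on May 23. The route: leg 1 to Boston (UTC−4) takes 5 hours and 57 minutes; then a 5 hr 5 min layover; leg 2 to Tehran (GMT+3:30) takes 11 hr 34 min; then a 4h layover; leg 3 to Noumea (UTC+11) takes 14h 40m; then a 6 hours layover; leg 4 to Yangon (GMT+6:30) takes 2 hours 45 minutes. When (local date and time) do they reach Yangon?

8:55 AM on May 26

Convert departure to UTC: 6:24 PM + 6:00 = 12:24 AM UTC on May 24.
Add 5 hours 57 minutes leg 1 → 6:21 AM UTC.
Add 5 hours and 5 minutes layover in Boston → 11:26 AM UTC.
Add 11 hours 34 minutes leg 2 → 11:00 PM UTC.
Add 4 hours layover in Tehran → 3:00 AM UTC (May 25).
Add 14 hours 40 minutes leg 3 → 5:40 PM UTC.
Add 6 hours layover in Noumea → 11:40 PM UTC.
Add 2 hours 45 minutes leg 4 → 2:25 AM UTC (May 26).
Yangon is UTC+6:30, so local arrival = 2:25 AM + 6:30 = 8:55 AM on May 26.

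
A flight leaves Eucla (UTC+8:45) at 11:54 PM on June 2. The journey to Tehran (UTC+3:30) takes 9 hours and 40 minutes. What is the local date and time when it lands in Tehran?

4:19 AM on June 3

Convert departure to UTC: 11:54 PM − 8:45 = 3:09 PM UTC on Jun 2.
Add 9 hours and 40 minutes travel time → 12:49 AM UTC (Jun 3).
Tehran is UTC+3:30, so local arrival = 12:49 AM + 3:30 = 4:19 AM on Jun 3.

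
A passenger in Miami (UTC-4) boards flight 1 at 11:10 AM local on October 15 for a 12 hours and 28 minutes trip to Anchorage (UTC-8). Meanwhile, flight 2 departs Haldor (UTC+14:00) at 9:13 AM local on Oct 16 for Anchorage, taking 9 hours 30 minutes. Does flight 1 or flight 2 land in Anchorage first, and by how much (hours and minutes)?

Flight 1 in UTC: 11:10 AM + 4:00 = 3:10 PM on Oct 15.
+12 hours and 28 minutes → arrive 3:38 AM UTC on Oct 16.
Flight 2 in UTC: 9:13 AM − 14:00 = 7:13 PM on Oct 15.
+9 hours and 30 minutes → arrive 4:43 AM UTC on Oct 16.
Flight 1 lands earlier by 1 hour 5 minutes.

the first, by 1 hour 5 minutes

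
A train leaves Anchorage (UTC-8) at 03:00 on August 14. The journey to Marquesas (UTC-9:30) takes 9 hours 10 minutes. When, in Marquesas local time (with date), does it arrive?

10:40 on Aug 14

Convert departure to UTC: 03:00 + 8:00 = 11:00 UTC on Aug 14.
Add 9 hours 10 minutes travel time → 20:10 UTC.
Marquesas is UTC−9:30, so local arrival = 20:10 − 9:30 = 10:40 on Aug 14.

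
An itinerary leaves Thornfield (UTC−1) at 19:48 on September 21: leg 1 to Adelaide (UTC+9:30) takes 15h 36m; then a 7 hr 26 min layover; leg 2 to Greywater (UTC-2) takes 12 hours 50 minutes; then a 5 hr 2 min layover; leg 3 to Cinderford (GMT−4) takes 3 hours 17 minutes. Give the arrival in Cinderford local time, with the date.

12:59 on September 23

Convert departure to UTC: 19:48 + 1:00 = 20:48 UTC on Sep 21.
Add 15 hours 36 minutes leg 1 → 12:24 UTC (Sep 22).
Add 7 hours 26 minutes layover in Adelaide → 19:50 UTC.
Add 12 hours and 50 minutes leg 2 → 08:40 UTC (Sep 23).
Add 5 hours and 2 minutes layover in Greywater → 13:42 UTC.
Add 3 hours 17 minutes leg 3 → 16:59 UTC.
Cinderford is UTC−4:00, so local arrival = 16:59 − 4:00 = 12:59 on Sep 23.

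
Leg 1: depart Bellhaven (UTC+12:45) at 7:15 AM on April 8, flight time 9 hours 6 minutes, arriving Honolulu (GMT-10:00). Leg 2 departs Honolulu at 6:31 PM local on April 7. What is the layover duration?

Convert departure to UTC: 7:15 AM − 12:45 = 6:30 PM UTC on Apr 7.
Add 9 hours and 6 minutes flight time → 3:36 AM UTC (Apr 8).
Honolulu is UTC−10:00, so local arrival = 3:36 AM − 10:00 = 5:36 PM on Apr 7.
Layover = 6:31 PM − 5:36 PM = 55 minutes.

55 minutes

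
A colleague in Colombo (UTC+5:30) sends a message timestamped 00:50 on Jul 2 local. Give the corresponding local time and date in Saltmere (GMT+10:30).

In UTC: 00:50 − 5:30 = 19:20 on Jul 1.
Saltmere is UTC+10:30: 19:20 + 10:30 = 05:50 on Jul 2.

05:50 on July 2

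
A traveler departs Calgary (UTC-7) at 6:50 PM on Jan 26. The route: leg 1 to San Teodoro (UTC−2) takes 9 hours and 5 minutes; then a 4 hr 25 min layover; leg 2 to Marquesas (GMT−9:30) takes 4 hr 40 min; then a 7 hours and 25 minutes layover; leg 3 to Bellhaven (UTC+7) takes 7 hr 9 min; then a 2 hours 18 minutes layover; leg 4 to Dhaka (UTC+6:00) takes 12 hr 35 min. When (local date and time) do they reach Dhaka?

7:27 AM on January 29

Convert departure to UTC: 6:50 PM + 7:00 = 1:50 AM UTC on Jan 27.
Add 9 hours 5 minutes leg 1 → 10:55 AM UTC.
Add 4 hours 25 minutes layover in San Teodoro → 3:20 PM UTC.
Add 4 hours 40 minutes leg 2 → 8:00 PM UTC.
Add 7 hours and 25 minutes layover in Marquesas → 3:25 AM UTC (Jan 28).
Add 7 hours 9 minutes leg 3 → 10:34 AM UTC.
Add 2 hours and 18 minutes layover in Bellhaven → 12:52 PM UTC.
Add 12 hours 35 minutes leg 4 → 1:27 AM UTC (Jan 29).
Dhaka is UTC+6:00, so local arrival = 1:27 AM + 6:00 = 7:27 AM on Jan 29.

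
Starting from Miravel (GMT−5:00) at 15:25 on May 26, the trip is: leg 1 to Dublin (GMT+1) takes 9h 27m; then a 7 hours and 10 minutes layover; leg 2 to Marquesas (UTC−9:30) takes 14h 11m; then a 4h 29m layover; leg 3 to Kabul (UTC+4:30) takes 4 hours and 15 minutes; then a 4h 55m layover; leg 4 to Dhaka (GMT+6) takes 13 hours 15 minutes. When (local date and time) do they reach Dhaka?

Convert departure to UTC: 15:25 + 5:00 = 20:25 UTC on May 26.
Add 9 hours 27 minutes leg 1 → 05:52 UTC (May 27).
Add 7 hours and 10 minutes layover in Dublin → 13:02 UTC.
Add 14 hours 11 minutes leg 2 → 03:13 UTC (May 28).
Add 4 hours 29 minutes layover in Marquesas → 07:42 UTC.
Add 4 hours and 15 minutes leg 3 → 11:57 UTC.
Add 4 hours and 55 minutes layover in Kabul → 16:52 UTC.
Add 13 hours and 15 minutes leg 4 → 06:07 UTC (May 29).
Dhaka is UTC+6:00, so local arrival = 06:07 + 6:00 = 12:07 on May 29.

12:07 on May 29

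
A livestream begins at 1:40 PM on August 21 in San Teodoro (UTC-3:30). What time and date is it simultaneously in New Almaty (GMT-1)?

In UTC: 1:40 PM + 3:30 = 5:10 PM on Aug 21.
New Almaty is UTC−1:00: 5:10 PM − 1:00 = 4:10 PM on Aug 21.

4:10 PM on August 21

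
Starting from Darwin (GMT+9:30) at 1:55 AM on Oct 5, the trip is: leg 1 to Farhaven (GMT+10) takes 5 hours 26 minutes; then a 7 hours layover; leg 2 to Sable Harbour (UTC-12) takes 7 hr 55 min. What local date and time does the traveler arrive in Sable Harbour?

12:46 AM on October 5

Convert departure to UTC: 1:55 AM − 9:30 = 4:25 PM UTC on Oct 4.
Add 5 hours 26 minutes leg 1 → 9:51 PM UTC.
Add 7 hours layover in Farhaven → 4:51 AM UTC (Oct 5).
Add 7 hours 55 minutes leg 2 → 12:46 PM UTC.
Sable Harbour is UTC−12:00, so local arrival = 12:46 PM − 12:00 = 12:46 AM on Oct 5.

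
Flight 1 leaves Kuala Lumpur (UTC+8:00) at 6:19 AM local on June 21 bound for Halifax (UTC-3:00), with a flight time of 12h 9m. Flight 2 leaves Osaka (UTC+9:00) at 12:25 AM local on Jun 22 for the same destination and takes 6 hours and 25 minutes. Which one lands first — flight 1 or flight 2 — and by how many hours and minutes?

the first, by 11 hours 22 minutes

Flight 1 in UTC: 6:19 AM − 8:00 = 10:19 PM on Jun 20.
+12 hours and 9 minutes → arrive 10:28 AM UTC on Jun 21.
Flight 2 in UTC: 12:25 AM − 9:00 = 3:25 PM on Jun 21.
+6 hours and 25 minutes → arrive 9:50 PM UTC on Jun 21.
Flight 1 lands earlier by 11 hours 22 minutes.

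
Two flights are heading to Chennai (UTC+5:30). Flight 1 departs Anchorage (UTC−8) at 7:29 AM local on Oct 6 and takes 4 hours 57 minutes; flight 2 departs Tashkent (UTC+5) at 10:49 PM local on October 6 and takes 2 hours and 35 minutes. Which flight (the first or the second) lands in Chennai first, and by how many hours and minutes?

Flight 1 in UTC: 7:29 AM + 8:00 = 3:29 PM on Oct 6.
+4 hours and 57 minutes → arrive 8:26 PM UTC on Oct 6.
Flight 2 in UTC: 10:49 PM − 5:00 = 5:49 PM on Oct 6.
+2 hours 35 minutes → arrive 8:24 PM UTC on Oct 6.
Flight 2 lands earlier by 2 minutes.

the second, by 2 minutes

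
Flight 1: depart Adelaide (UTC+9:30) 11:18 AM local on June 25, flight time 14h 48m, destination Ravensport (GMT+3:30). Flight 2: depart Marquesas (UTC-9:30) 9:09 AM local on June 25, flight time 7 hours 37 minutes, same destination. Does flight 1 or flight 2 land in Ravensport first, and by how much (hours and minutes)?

the first, by 9 hours 40 minutes

Flight 1 in UTC: 11:18 AM − 9:30 = 1:48 AM on Jun 25.
+14 hours 48 minutes → arrive 4:36 PM UTC on Jun 25.
Flight 2 in UTC: 9:09 AM + 9:30 = 6:39 PM on Jun 25.
+7 hours and 37 minutes → arrive 2:16 AM UTC on Jun 26.
Flight 1 lands earlier by 9 hours 40 minutes.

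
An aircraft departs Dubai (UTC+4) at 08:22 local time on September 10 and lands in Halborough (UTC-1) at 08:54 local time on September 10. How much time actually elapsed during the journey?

Halborough is 5:00 behind Dubai.
Clock-face elapsed time (ignoring zones) is 32 minutes.
Actual elapsed = 32 minutes + 5:00 = 5 hours 32 minutes.

5 hours 32 minutes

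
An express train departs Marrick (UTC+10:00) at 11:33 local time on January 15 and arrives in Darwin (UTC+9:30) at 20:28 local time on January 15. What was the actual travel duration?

Darwin is 0:30 behind Marrick.
Clock-face elapsed time (ignoring zones) is 8 hours 55 minutes.
Actual elapsed = 8 hours 55 minutes + 0:30 = 9 hours 25 minutes.

9 hours 25 minutes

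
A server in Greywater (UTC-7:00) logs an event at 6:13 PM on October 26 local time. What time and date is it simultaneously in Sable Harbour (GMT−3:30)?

In UTC: 6:13 PM + 7:00 = 1:13 AM on Oct 27.
Sable Harbour is UTC−3:30: 1:13 AM − 3:30 = 9:43 PM on Oct 26.

9:43 PM on October 26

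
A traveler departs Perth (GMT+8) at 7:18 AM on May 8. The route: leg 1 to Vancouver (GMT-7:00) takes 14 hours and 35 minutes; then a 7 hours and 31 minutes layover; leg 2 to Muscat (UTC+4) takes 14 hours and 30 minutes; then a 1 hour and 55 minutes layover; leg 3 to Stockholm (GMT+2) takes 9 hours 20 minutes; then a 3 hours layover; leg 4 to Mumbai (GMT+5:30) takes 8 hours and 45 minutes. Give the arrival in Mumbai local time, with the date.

4:24 PM on May 10

Convert departure to UTC: 7:18 AM − 8:00 = 11:18 PM UTC on May 7.
Add 14 hours 35 minutes leg 1 → 1:53 PM UTC (May 8).
Add 7 hours 31 minutes layover in Vancouver → 9:24 PM UTC.
Add 14 hours and 30 minutes leg 2 → 11:54 AM UTC (May 9).
Add 1 hour and 55 minutes layover in Muscat → 1:49 PM UTC.
Add 9 hours 20 minutes leg 3 → 11:09 PM UTC.
Add 3 hours layover in Stockholm → 2:09 AM UTC (May 10).
Add 8 hours and 45 minutes leg 4 → 10:54 AM UTC.
Mumbai is UTC+5:30, so local arrival = 10:54 AM + 5:30 = 4:24 PM on May 10.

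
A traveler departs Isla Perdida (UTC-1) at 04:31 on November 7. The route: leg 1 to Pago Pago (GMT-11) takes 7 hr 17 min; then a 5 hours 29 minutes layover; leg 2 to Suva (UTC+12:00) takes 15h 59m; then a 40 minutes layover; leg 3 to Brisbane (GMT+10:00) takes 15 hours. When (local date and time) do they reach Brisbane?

11:56 on November 9

Convert departure to UTC: 04:31 + 1:00 = 05:31 UTC on Nov 7.
Add 7 hours and 17 minutes leg 1 → 12:48 UTC.
Add 5 hours 29 minutes layover in Pago Pago → 18:17 UTC.
Add 15 hours and 59 minutes leg 2 → 10:16 UTC (Nov 8).
Add 40 minutes layover in Suva → 10:56 UTC.
Add 15 hours leg 3 → 01:56 UTC (Nov 9).
Brisbane is UTC+10:00, so local arrival = 01:56 + 10:00 = 11:56 on Nov 9.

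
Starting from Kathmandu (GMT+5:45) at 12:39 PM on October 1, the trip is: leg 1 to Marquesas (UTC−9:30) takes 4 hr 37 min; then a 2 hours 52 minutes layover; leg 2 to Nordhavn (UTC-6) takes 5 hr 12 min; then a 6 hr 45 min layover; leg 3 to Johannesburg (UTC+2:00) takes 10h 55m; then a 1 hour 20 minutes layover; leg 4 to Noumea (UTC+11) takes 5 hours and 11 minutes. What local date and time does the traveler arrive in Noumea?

Convert departure to UTC: 12:39 PM − 5:45 = 6:54 AM UTC on Oct 1.
Add 4 hours 37 minutes leg 1 → 11:31 AM UTC.
Add 2 hours 52 minutes layover in Marquesas → 2:23 PM UTC.
Add 5 hours 12 minutes leg 2 → 7:35 PM UTC.
Add 6 hours 45 minutes layover in Nordhavn → 2:20 AM UTC (Oct 2).
Add 10 hours and 55 minutes leg 3 → 1:15 PM UTC.
Add 1 hour and 20 minutes layover in Johannesburg → 2:35 PM UTC.
Add 5 hours 11 minutes leg 4 → 7:46 PM UTC.
Noumea is UTC+11:00, so local arrival = 7:46 PM + 11:00 = 6:46 AM on Oct 3.

6:46 AM on Oct 3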